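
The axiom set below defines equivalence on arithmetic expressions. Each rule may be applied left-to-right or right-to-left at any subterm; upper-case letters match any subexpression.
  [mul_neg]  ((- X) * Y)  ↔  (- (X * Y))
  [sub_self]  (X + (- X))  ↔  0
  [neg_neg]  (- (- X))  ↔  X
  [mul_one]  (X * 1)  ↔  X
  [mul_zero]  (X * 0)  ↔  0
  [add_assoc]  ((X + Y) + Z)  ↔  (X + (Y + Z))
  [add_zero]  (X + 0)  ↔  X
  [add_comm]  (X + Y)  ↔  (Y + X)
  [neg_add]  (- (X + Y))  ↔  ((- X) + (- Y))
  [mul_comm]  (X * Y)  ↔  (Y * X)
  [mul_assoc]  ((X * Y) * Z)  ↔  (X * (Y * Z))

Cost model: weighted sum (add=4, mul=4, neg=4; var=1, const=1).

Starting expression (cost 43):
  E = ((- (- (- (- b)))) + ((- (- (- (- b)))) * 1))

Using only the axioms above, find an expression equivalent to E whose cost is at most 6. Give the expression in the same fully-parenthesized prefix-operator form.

(1) ((- (- (- (- b)))) * 1)  =[mul_one →]=  (- (- (- (- b))))    ⊢ ((- (- (- (- b)))) + (- (- (- (- b)))))
(2) (- (- (- (- b))))  =[neg_neg →]=  (- (- b))    ⊢ ((- (- b)) + (- (- (- (- b)))))
(3) (- (- b))  =[neg_neg →]=  b    ⊢ (b + (- (- (- (- b)))))
(4) (- (- (- (- b))))  =[neg_neg →]=  (- (- b))    ⊢ (b + (- (- b)))
(5) (- (- b))  =[neg_neg →]=  b    ⊢ cost 6, within 6

(b + b)   [cost 6]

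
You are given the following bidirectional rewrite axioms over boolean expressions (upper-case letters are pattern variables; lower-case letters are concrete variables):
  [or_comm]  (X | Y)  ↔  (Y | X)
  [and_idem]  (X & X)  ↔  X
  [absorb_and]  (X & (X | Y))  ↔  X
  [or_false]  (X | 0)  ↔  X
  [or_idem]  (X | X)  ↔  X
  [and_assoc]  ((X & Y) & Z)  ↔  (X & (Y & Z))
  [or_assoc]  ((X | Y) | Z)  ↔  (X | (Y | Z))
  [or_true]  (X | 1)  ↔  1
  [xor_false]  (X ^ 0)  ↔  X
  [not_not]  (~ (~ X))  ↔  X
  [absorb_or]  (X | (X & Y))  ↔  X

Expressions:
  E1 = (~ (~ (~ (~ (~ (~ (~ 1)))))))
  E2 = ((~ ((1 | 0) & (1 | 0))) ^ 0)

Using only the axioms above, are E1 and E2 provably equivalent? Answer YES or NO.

(1) (~ (~ (~ 1)))  =[not_not →]=  (~ 1)    ⊢ (~ (~ (~ (~ (~ 1)))))
(2) (~ (~ (~ (~ (~ 1)))))  =[not_not →]=  (~ (~ (~ 1)))
(3) (~ (~ (~ 1)))  =[not_not →]=  (~ 1)
(4) 1  =[or_false ←]=  (1 | 0)    ⊢ (~ (1 | 0))
(5) (~ (1 | 0))  =[xor_false ←]=  ((~ (1 | 0)) ^ 0)
(6) (1 | 0)  =[and_idem ←]=  ((1 | 0) & (1 | 0))    ⊢ E2

YES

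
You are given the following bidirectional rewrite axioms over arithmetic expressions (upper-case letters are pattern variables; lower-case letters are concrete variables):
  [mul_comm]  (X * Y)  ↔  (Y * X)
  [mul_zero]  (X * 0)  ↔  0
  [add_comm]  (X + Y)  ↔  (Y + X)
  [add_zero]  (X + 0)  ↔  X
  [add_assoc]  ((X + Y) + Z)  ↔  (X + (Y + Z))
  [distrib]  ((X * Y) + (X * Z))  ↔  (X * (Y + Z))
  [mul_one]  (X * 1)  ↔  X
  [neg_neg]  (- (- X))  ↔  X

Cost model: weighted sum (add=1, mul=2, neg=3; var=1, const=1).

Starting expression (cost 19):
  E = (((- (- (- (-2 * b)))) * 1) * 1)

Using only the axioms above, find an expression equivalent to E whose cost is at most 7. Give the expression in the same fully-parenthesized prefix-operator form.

(1) (- (- (-2 * b)))  =[neg_neg →]=  (-2 * b)    ⊢ (((- (-2 * b)) * 1) * 1)
(2) (((- (-2 * b)) * 1) * 1)  =[mul_one →]=  ((- (-2 * b)) * 1)
(3) ((- (-2 * b)) * 1)  =[mul_one →]=  (- (-2 * b))    ⊢ cost 7, within 7

(- (-2 * b))   [cost 7]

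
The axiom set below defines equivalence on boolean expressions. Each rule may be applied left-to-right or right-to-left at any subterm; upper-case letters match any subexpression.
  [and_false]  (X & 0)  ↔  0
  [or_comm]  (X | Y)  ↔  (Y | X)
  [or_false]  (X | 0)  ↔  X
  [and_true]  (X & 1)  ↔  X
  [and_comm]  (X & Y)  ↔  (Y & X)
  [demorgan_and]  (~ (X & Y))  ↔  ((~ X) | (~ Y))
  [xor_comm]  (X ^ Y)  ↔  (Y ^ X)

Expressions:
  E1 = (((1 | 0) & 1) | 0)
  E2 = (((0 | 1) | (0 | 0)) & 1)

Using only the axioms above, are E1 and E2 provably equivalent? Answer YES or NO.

(1) ((1 | 0) & 1)  =[and_true →]=  (1 | 0)    ⊢ ((1 | 0) | 0)
(2) (1 | 0)  =[or_false →]=  1    ⊢ (1 | 0)
(3) (1 | 0)  =[or_comm →]=  (0 | 1)
(4) (0 | 1)  =[and_true ←]=  ((0 | 1) & 1)
(5) (0 | 1)  =[or_false ←]=  ((0 | 1) | 0)    ⊢ (((0 | 1) | 0) & 1)
(6) 0  =[or_false ←]=  (0 | 0)    ⊢ E2

YES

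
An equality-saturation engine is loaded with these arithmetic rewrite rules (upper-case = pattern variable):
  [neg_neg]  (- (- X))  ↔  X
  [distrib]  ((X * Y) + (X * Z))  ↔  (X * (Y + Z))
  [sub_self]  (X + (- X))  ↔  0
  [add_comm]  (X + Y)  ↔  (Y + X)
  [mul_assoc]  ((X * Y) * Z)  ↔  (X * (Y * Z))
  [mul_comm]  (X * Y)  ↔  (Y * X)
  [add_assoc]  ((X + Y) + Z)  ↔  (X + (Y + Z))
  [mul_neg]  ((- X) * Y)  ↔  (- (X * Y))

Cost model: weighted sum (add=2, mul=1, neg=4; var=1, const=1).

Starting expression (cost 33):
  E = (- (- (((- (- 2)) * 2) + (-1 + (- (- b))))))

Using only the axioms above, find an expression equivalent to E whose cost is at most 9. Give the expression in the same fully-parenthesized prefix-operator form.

((2 * 2) + (-1 + b))   [cost 9]

1. [neg_neg →] (- (- b))  →  b;  E = (- (- (((- (- 2)) * 2) + (-1 + b))))
2. [neg_neg →] (- (- 2))  →  2;  E = (- (- ((2 * 2) + (-1 + b))))
3. [neg_neg →] (- (- ((2 * 2) + (-1 + b))))  →  ((2 * 2) + (-1 + b));  cost 9 ≤ 9, done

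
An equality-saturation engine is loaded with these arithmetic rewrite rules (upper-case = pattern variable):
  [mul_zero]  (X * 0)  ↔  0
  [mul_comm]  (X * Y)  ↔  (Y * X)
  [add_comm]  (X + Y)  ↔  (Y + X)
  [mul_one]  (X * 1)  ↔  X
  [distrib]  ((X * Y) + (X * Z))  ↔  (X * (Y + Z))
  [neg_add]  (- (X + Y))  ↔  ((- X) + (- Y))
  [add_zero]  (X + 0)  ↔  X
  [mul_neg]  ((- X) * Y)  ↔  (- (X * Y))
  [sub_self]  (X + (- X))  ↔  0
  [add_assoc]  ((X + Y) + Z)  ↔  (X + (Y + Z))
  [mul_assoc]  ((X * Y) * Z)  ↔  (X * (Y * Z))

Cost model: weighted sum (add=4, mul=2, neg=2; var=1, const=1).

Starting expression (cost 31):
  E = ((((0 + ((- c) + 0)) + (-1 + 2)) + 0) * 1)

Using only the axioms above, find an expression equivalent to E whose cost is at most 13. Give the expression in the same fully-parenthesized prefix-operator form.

((-1 + 2) + (- c))   [cost 13]

1. [mul_one →] ((((0 + ((- c) + 0)) + (-1 + 2)) + 0) * 1)  →  (((0 + ((- c) + 0)) + (-1 + 2)) + 0)
2. [add_zero →] ((- c) + 0)  →  (- c);  E = (((0 + (- c)) + (-1 + 2)) + 0)
3. [add_comm →] ((0 + (- c)) + (-1 + 2))  →  ((-1 + 2) + (0 + (- c)));  E = (((-1 + 2) + (0 + (- c))) + 0)
4. [add_comm →] (0 + (- c))  →  ((- c) + 0);  E = (((-1 + 2) + ((- c) + 0)) + 0)
5. [add_zero →] ((- c) + 0)  →  (- c);  E = (((-1 + 2) + (- c)) + 0)
6. [add_zero →] (((-1 + 2) + (- c)) + 0)  →  ((-1 + 2) + (- c));  cost 13 ≤ 13, done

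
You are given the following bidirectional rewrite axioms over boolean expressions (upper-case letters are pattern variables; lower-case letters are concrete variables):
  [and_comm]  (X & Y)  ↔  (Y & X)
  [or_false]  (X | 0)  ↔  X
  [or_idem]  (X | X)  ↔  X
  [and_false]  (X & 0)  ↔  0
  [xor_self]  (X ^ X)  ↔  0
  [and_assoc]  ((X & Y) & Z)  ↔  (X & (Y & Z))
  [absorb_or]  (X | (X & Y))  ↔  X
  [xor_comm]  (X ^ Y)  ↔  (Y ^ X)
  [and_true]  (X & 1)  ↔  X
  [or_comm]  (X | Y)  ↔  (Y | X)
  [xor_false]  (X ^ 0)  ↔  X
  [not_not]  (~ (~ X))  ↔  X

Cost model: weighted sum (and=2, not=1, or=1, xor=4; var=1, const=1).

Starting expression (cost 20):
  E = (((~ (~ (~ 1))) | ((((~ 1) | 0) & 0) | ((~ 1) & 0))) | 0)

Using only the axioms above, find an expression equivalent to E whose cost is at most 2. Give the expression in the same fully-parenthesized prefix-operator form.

(~ 1)   [cost 2]

(1) ((~ 1) | 0)  =[or_false →]=  (~ 1)    ⊢ (((~ (~ (~ 1))) | (((~ 1) & 0) | ((~ 1) & 0))) | 0)
(2) (((~ 1) & 0) | ((~ 1) & 0))  =[or_idem →]=  ((~ 1) & 0)    ⊢ (((~ (~ (~ 1))) | ((~ 1) & 0)) | 0)
(3) (~ (~ 1))  =[not_not →]=  1    ⊢ (((~ 1) | ((~ 1) & 0)) | 0)
(4) ((~ 1) | ((~ 1) & 0))  =[absorb_or →]=  (~ 1)    ⊢ ((~ 1) | 0)
(5) ((~ 1) | 0)  =[or_false →]=  (~ 1)    ⊢ cost 2, within 2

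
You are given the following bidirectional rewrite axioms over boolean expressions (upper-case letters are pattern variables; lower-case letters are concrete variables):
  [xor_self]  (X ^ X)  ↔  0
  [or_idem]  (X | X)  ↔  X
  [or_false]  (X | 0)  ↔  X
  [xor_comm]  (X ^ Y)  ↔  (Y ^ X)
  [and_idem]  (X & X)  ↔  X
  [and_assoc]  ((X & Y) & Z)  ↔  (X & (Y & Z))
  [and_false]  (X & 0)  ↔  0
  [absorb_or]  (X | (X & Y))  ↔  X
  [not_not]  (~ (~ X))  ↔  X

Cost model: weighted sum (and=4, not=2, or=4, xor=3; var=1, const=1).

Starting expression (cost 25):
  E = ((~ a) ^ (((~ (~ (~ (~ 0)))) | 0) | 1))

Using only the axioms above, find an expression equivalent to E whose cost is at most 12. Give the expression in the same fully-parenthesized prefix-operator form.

step 1: not_not (→) rewrites (~ (~ (~ (~ 0)))) into (~ (~ 0)), now ((~ a) ^ (((~ (~ 0)) | 0) | 1))
step 2: or_false (→) rewrites ((~ (~ 0)) | 0) into (~ (~ 0)), now ((~ a) ^ ((~ (~ 0)) | 1))
step 3: not_not (→) rewrites (~ (~ 0)) into 0, reaching cost 12 (bound 12)

((~ a) ^ (0 | 1))   [cost 12]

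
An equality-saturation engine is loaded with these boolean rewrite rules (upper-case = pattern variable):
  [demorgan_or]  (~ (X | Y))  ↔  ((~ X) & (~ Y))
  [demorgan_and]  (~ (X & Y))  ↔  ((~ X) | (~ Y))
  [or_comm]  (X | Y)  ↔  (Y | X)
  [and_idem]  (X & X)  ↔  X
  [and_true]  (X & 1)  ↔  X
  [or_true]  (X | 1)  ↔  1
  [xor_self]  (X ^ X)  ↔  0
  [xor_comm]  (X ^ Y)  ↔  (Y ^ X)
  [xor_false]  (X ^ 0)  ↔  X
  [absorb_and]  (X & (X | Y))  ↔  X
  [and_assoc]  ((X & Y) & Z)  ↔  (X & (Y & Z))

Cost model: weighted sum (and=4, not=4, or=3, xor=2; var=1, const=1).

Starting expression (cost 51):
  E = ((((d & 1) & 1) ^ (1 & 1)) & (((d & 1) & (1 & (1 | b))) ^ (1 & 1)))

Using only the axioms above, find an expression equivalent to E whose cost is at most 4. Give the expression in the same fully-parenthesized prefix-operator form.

(1) (1 & (1 | b))  =[absorb_and →]=  1    ⊢ ((((d & 1) & 1) ^ (1 & 1)) & (((d & 1) & 1) ^ (1 & 1)))
(2) ((((d & 1) & 1) ^ (1 & 1)) & (((d & 1) & 1) ^ (1 & 1)))  =[and_idem →]=  (((d & 1) & 1) ^ (1 & 1))
(3) ((d & 1) & 1)  =[and_true →]=  (d & 1)    ⊢ ((d & 1) ^ (1 & 1))
(4) (d & 1)  =[and_true →]=  d    ⊢ (d ^ (1 & 1))
(5) (1 & 1)  =[and_true →]=  1    ⊢ cost 4, within 4

(d ^ 1)   [cost 4]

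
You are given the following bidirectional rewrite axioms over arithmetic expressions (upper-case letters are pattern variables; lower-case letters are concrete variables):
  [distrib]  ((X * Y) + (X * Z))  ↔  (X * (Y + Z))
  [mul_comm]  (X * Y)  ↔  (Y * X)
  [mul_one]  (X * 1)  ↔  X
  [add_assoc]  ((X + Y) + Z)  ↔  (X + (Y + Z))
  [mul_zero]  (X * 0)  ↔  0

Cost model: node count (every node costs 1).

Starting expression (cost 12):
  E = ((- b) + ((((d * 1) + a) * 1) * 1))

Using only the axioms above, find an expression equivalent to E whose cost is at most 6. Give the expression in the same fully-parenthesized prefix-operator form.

((- b) + (d + a))   [cost 6]

step 1: mul_one (→) rewrites (d * 1) into d, now ((- b) + (((d + a) * 1) * 1))
step 2: mul_one (→) rewrites (((d + a) * 1) * 1) into ((d + a) * 1), now ((- b) + ((d + a) * 1))
step 3: mul_one (→) rewrites ((d + a) * 1) into (d + a), reaching cost 6 (bound 6)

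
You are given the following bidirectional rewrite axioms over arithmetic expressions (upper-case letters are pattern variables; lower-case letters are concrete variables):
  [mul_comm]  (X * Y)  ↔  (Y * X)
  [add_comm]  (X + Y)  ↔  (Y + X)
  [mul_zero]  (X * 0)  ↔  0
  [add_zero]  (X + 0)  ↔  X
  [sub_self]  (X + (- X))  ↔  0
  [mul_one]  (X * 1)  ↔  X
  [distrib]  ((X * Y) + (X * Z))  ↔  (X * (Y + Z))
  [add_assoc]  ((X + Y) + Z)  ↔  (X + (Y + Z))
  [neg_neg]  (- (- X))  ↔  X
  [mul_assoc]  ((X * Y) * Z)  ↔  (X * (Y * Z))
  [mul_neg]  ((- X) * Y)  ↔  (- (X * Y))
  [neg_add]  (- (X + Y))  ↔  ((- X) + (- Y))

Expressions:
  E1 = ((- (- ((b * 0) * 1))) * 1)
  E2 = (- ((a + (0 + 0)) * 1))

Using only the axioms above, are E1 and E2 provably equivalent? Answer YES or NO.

All listed rules preserve value, hence provable equivalence implies equal values everywhere; look for a separating assignment.
a=1, b=0 gives E1 ↦ 0, E2 ↦ -1; values differ ⇒ not provably equivalent.

NO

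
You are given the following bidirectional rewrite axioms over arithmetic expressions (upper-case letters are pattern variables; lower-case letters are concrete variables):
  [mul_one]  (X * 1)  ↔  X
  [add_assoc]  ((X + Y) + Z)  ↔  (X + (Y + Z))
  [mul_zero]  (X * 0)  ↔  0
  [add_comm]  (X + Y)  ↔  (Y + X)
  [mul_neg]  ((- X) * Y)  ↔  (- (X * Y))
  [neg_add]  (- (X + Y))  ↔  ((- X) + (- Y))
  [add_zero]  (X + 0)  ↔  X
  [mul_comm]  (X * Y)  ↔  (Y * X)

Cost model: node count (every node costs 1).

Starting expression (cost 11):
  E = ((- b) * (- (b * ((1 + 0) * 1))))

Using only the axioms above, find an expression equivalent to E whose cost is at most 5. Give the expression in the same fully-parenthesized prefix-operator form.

1. [add_zero →] (1 + 0)  →  1;  E = ((- b) * (- (b * (1 * 1))))
2. [mul_one →] (1 * 1)  →  1;  E = ((- b) * (- (b * 1)))
3. [mul_one →] (b * 1)  →  b;  cost 5 ≤ 5, done

((- b) * (- b))   [cost 5]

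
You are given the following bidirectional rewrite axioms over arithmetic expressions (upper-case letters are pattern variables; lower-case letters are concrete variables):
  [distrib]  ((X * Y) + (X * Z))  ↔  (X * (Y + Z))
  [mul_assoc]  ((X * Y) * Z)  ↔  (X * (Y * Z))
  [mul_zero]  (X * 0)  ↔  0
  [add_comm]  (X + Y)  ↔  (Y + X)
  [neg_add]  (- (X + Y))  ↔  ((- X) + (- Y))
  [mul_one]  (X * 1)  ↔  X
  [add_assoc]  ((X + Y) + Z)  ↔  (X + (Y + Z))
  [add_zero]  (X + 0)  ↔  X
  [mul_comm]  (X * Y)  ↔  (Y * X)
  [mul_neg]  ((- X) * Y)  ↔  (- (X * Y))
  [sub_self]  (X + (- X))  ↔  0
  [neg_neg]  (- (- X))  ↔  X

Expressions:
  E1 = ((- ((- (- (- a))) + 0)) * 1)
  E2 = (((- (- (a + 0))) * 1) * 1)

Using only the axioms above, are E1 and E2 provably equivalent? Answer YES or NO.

1. [add_zero →] ((- (- (- a))) + 0)  →  (- (- (- a)));  E1 = ((- (- (- (- a)))) * 1)
2. [neg_neg →] (- (- a))  →  a;  E1 = ((- (- a)) * 1)
3. [mul_one ←] ((- (- a)) * 1)  →  (((- (- a)) * 1) * 1)
4. [add_zero ←] a  →  (a + 0);  this is E2

YES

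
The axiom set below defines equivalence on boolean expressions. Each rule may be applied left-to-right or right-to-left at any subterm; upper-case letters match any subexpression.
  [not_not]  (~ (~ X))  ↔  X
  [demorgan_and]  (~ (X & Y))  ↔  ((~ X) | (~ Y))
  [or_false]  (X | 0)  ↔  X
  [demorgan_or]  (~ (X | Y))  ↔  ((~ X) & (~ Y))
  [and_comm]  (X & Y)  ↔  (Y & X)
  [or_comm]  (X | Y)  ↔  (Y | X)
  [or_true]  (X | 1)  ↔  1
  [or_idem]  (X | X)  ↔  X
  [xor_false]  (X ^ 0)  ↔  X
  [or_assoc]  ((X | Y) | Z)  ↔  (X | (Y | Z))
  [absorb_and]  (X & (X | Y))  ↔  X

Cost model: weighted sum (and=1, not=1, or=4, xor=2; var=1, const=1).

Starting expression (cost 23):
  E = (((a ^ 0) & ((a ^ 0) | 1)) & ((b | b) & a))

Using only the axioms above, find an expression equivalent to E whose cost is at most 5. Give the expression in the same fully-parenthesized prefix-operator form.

(a & (b & a))   [cost 5]

step 1: absorb_and (→) rewrites ((a ^ 0) & ((a ^ 0) | 1)) into (a ^ 0), now ((a ^ 0) & ((b | b) & a))
step 2: or_idem (→) rewrites (b | b) into b, now ((a ^ 0) & (b & a))
step 3: xor_false (→) rewrites (a ^ 0) into a, reaching cost 5 (bound 5)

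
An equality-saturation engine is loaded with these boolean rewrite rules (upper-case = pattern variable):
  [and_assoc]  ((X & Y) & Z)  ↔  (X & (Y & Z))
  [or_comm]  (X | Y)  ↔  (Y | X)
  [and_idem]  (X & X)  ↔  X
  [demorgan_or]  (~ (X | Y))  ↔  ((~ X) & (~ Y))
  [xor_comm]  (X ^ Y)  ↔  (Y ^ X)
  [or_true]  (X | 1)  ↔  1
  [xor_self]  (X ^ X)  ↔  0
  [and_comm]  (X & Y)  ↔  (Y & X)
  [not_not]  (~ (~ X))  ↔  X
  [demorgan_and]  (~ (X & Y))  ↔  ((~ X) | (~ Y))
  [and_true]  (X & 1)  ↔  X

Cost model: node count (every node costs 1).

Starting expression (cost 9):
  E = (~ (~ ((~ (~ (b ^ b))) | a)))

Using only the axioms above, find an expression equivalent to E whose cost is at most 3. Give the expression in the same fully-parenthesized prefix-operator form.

(0 | a)   [cost 3]

(1) (~ (~ (b ^ b)))  =[not_not →]=  (b ^ b)    ⊢ (~ (~ ((b ^ b) | a)))
(2) (~ (~ ((b ^ b) | a)))  =[not_not →]=  ((b ^ b) | a)
(3) (b ^ b)  =[xor_self →]=  0    ⊢ cost 3, within 3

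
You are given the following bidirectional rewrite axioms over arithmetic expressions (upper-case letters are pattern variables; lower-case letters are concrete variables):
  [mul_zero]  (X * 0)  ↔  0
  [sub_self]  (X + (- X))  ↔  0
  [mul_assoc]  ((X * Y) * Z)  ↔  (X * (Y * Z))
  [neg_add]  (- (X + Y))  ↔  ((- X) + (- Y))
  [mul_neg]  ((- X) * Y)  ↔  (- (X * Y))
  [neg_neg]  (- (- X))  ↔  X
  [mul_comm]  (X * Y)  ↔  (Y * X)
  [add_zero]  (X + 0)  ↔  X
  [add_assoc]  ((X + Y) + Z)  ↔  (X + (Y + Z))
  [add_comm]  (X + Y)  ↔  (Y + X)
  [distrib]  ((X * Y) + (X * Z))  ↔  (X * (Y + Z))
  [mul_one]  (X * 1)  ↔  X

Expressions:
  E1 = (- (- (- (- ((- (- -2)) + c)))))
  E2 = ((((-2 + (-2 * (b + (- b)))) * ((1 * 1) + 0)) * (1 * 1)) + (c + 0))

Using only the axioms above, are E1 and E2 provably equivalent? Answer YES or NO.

YES

(1) (- (- (- (- ((- (- -2)) + c)))))  =[neg_neg →]=  (- (- ((- (- -2)) + c)))
(2) (- (- -2))  =[neg_neg →]=  -2    ⊢ (- (- (-2 + c)))
(3) (- (- (-2 + c)))  =[neg_neg →]=  (-2 + c)
(4) -2  =[mul_one ←]=  (-2 * 1)    ⊢ ((-2 * 1) + c)
(5) -2  =[add_zero ←]=  (-2 + 0)    ⊢ (((-2 + 0) * 1) + c)
(6) 1  =[add_zero ←]=  (1 + 0)    ⊢ (((-2 + 0) * (1 + 0)) + c)
(7) 1  =[mul_one ←]=  (1 * 1)    ⊢ (((-2 + 0) * ((1 * 1) + 0)) + c)
(8) ((-2 + 0) * ((1 * 1) + 0))  =[mul_one ←]=  (((-2 + 0) * ((1 * 1) + 0)) * 1)    ⊢ ((((-2 + 0) * ((1 * 1) + 0)) * 1) + c)
(9) 1  =[mul_one ←]=  (1 * 1)    ⊢ ((((-2 + 0) * ((1 * 1) + 0)) * (1 * 1)) + c)
(10) c  =[add_zero ←]=  (c + 0)    ⊢ ((((-2 + 0) * ((1 * 1) + 0)) * (1 * 1)) + (c + 0))
(11) 0  =[mul_zero ←]=  (-2 * 0)    ⊢ ((((-2 + (-2 * 0)) * ((1 * 1) + 0)) * (1 * 1)) + (c + 0))
(12) 0  =[sub_self ←]=  (b + (- b))    ⊢ E2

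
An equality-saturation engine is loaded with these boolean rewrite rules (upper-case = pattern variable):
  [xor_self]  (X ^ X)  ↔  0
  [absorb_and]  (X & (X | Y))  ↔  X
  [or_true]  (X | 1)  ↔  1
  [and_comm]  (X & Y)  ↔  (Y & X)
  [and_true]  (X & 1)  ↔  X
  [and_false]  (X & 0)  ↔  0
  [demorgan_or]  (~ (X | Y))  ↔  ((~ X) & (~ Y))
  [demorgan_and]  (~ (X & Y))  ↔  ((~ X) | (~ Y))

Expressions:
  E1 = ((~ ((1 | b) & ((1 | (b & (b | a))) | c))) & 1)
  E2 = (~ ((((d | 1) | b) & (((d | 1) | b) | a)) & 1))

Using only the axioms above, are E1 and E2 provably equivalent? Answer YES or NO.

YES

step 1: absorb_and (→) rewrites (b & (b | a)) into b, now ((~ ((1 | b) & ((1 | b) | c))) & 1)
step 2: absorb_and (→) rewrites ((1 | b) & ((1 | b) | c)) into (1 | b), now ((~ (1 | b)) & 1)
step 3: and_true (→) rewrites ((~ (1 | b)) & 1) into (~ (1 | b))
step 4: or_true (←) rewrites 1 into (d | 1), now (~ ((d | 1) | b))
step 5: and_true (←) rewrites ((d | 1) | b) into (((d | 1) | b) & 1), now (~ (((d | 1) | b) & 1))
step 6: absorb_and (←) rewrites ((d | 1) | b) into (((d | 1) | b) & (((d | 1) | b) | a)), which is E2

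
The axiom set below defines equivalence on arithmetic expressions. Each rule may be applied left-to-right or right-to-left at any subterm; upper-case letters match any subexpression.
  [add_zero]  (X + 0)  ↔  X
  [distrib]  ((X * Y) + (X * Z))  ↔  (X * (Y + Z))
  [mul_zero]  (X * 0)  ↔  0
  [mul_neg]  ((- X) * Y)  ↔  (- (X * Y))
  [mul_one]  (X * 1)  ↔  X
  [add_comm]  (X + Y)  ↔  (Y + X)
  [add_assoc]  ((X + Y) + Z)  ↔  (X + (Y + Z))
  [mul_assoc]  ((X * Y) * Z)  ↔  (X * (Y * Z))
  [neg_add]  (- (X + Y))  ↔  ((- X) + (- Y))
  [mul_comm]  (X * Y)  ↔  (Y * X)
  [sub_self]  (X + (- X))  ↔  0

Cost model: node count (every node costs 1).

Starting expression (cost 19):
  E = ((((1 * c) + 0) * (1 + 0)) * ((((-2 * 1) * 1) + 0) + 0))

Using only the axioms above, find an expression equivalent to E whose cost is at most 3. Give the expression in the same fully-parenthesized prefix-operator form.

1. [mul_one →] (-2 * 1)  →  -2;  E = ((((1 * c) + 0) * (1 + 0)) * (((-2 * 1) + 0) + 0))
2. [add_zero →] (((-2 * 1) + 0) + 0)  →  ((-2 * 1) + 0);  E = ((((1 * c) + 0) * (1 + 0)) * ((-2 * 1) + 0))
3. [add_zero →] ((1 * c) + 0)  →  (1 * c);  E = (((1 * c) * (1 + 0)) * ((-2 * 1) + 0))
4. [add_comm →] ((-2 * 1) + 0)  →  (0 + (-2 * 1));  E = (((1 * c) * (1 + 0)) * (0 + (-2 * 1)))
5. [mul_one →] (-2 * 1)  →  -2;  E = (((1 * c) * (1 + 0)) * (0 + -2))
6. [add_zero →] (1 + 0)  →  1;  E = (((1 * c) * 1) * (0 + -2))
7. [mul_one →] ((1 * c) * 1)  →  (1 * c);  E = ((1 * c) * (0 + -2))
8. [mul_comm →] (1 * c)  →  (c * 1);  E = ((c * 1) * (0 + -2))
9. [add_comm →] (0 + -2)  →  (-2 + 0);  E = ((c * 1) * (-2 + 0))
10. [add_zero →] (-2 + 0)  →  -2;  E = ((c * 1) * -2)
11. [mul_one →] (c * 1)  →  c;  cost 3 ≤ 3, done

(c * -2)   [cost 3]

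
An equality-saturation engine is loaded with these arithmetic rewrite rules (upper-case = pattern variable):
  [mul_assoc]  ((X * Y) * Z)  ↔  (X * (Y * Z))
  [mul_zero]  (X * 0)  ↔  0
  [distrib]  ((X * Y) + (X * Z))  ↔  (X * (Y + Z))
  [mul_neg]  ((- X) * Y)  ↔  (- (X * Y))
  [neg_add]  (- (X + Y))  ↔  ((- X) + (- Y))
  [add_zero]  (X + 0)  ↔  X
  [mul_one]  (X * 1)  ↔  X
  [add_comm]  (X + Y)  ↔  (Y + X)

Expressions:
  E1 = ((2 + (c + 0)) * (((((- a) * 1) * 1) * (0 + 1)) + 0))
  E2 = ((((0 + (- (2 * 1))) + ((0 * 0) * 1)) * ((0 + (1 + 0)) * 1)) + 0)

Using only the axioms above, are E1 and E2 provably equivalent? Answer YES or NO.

NO

Every axiom is a valid identity, so a rewrite proof would force E1 and E2 to agree under every assignment.
At a=0, c=0: E1 = 0 but E2 = -2; they differ, so no derivation exists.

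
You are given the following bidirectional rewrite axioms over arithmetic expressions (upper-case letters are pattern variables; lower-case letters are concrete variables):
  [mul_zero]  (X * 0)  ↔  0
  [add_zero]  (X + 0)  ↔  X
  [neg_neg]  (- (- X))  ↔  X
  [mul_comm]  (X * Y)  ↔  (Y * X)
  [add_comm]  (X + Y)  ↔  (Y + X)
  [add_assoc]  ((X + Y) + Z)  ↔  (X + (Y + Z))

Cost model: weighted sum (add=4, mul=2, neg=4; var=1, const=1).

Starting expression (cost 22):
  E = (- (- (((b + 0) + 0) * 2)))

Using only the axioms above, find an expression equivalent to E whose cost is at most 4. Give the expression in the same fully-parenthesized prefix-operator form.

(1) ((b + 0) + 0)  =[add_zero →]=  (b + 0)    ⊢ (- (- ((b + 0) * 2)))
(2) (- (- ((b + 0) * 2)))  =[neg_neg →]=  ((b + 0) * 2)
(3) (b + 0)  =[add_zero →]=  b    ⊢ cost 4, within 4

(b * 2)   [cost 4]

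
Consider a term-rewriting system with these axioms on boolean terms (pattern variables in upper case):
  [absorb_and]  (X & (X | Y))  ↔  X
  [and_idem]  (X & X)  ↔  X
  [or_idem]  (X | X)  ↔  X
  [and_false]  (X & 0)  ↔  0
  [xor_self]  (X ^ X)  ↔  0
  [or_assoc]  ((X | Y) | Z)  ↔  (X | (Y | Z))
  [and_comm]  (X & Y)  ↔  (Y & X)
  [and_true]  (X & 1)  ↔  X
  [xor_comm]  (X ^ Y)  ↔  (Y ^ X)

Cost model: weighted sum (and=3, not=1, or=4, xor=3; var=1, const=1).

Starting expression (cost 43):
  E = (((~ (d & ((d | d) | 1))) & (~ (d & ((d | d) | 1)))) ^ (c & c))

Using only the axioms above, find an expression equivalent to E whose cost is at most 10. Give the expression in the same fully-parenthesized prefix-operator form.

((~ d) ^ (c & c))   [cost 10]

step 1: and_idem (→) rewrites ((~ (d & ((d | d) | 1))) & (~ (d & ((d | d) | 1)))) into (~ (d & ((d | d) | 1))), now ((~ (d & ((d | d) | 1))) ^ (c & c))
step 2: or_idem (→) rewrites (d | d) into d, now ((~ (d & (d | 1))) ^ (c & c))
step 3: absorb_and (→) rewrites (d & (d | 1)) into d, reaching cost 10 (bound 10)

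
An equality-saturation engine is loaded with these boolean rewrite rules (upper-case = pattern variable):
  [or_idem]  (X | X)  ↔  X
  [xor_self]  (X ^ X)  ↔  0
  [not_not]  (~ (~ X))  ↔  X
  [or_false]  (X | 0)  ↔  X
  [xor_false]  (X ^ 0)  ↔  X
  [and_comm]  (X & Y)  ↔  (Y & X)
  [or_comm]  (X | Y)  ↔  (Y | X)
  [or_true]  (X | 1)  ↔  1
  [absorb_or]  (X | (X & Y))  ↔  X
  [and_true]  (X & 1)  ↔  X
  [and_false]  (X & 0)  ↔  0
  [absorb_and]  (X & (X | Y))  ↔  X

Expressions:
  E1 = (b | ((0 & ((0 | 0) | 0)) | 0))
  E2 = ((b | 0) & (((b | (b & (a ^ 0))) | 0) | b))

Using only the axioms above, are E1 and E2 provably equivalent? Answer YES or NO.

YES

1. [or_idem →] (0 | 0)  →  0;  E1 = (b | ((0 & (0 | 0)) | 0))
2. [absorb_and →] (0 & (0 | 0))  →  0;  E1 = (b | (0 | 0))
3. [or_idem →] (0 | 0)  →  0;  E1 = (b | 0)
4. [absorb_and ←] (b | 0)  →  ((b | 0) & ((b | 0) | b))
5. [absorb_or ←] b  →  (b | (b & a));  E1 = ((b | 0) & (((b | (b & a)) | 0) | b))
6. [xor_false ←] a  →  (a ^ 0);  this is E2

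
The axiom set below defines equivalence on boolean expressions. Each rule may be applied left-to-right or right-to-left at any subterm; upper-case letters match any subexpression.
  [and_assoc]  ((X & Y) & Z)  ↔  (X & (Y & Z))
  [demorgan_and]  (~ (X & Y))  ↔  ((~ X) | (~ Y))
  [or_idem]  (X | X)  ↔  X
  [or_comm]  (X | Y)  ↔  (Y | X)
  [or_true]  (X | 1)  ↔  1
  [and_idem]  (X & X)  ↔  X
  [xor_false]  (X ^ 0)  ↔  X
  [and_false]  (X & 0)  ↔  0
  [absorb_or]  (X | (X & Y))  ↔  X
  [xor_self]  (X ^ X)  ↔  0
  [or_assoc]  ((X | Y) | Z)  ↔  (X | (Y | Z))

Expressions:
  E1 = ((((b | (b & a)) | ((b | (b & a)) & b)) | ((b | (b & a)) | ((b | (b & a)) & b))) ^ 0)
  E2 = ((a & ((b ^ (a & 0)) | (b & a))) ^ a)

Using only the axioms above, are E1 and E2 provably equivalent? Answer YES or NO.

NO

The axioms are sound identities: if E1 ↔* E2 then E1 and E2 evaluate identically under any assignment.
Under a=0, b=1: E1 evaluates to 1, E2 to 0. Distinct ⇒ no rewrite sequence connects them.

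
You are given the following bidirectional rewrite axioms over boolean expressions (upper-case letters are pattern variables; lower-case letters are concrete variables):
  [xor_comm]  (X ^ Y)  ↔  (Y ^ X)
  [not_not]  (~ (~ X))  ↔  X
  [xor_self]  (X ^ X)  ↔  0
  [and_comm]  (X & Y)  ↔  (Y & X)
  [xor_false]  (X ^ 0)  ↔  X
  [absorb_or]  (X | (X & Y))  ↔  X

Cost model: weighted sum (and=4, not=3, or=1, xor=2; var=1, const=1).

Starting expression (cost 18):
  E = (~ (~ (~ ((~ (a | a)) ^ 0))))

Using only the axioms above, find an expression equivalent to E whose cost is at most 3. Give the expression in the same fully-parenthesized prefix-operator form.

1. [xor_false →] ((~ (a | a)) ^ 0)  →  (~ (a | a));  E = (~ (~ (~ (~ (a | a)))))
2. [not_not →] (~ (~ (~ (~ (a | a)))))  →  (~ (~ (a | a)))
3. [not_not →] (~ (~ (a | a)))  →  (a | a);  cost 3 ≤ 3, done

(a | a)   [cost 3]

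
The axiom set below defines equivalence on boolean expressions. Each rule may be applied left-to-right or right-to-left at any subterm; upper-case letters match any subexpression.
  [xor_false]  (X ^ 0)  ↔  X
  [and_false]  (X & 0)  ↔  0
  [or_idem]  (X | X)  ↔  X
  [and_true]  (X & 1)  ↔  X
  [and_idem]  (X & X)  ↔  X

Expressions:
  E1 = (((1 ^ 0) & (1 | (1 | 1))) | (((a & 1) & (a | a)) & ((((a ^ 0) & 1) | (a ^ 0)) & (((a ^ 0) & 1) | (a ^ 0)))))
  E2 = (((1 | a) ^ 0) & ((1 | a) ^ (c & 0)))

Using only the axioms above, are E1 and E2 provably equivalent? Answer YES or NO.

(1) ((((a ^ 0) & 1) | (a ^ 0)) & (((a ^ 0) & 1) | (a ^ 0)))  =[and_idem →]=  (((a ^ 0) & 1) | (a ^ 0))    ⊢ (((1 ^ 0) & (1 | (1 | 1))) | (((a & 1) & (a | a)) & (((a ^ 0) & 1) | (a ^ 0))))
(2) (1 | 1)  =[or_idem →]=  1    ⊢ (((1 ^ 0) & (1 | 1)) | (((a & 1) & (a | a)) & (((a ^ 0) & 1) | (a ^ 0))))
(3) (a & 1)  =[and_true →]=  a    ⊢ (((1 ^ 0) & (1 | 1)) | ((a & (a | a)) & (((a ^ 0) & 1) | (a ^ 0))))
(4) ((a ^ 0) & 1)  =[and_true →]=  (a ^ 0)    ⊢ (((1 ^ 0) & (1 | 1)) | ((a & (a | a)) & ((a ^ 0) | (a ^ 0))))
(5) ((a ^ 0) | (a ^ 0))  =[or_idem →]=  (a ^ 0)    ⊢ (((1 ^ 0) & (1 | 1)) | ((a & (a | a)) & (a ^ 0)))
(6) (a | a)  =[or_idem →]=  a    ⊢ (((1 ^ 0) & (1 | 1)) | ((a & a) & (a ^ 0)))
(7) (1 | 1)  =[or_idem →]=  1    ⊢ (((1 ^ 0) & 1) | ((a & a) & (a ^ 0)))
(8) (1 ^ 0)  =[xor_false →]=  1    ⊢ ((1 & 1) | ((a & a) & (a ^ 0)))
(9) (1 & 1)  =[and_idem →]=  1    ⊢ (1 | ((a & a) & (a ^ 0)))
(10) (a ^ 0)  =[xor_false →]=  a    ⊢ (1 | ((a & a) & a))
(11) (a & a)  =[and_idem →]=  a    ⊢ (1 | (a & a))
(12) (a & a)  =[and_idem →]=  a    ⊢ (1 | a)
(13) (1 | a)  =[xor_false ←]=  ((1 | a) ^ 0)
(14) ((1 | a) ^ 0)  =[and_idem ←]=  (((1 | a) ^ 0) & ((1 | a) ^ 0))
(15) 0  =[and_false ←]=  (c & 0)    ⊢ E2

YES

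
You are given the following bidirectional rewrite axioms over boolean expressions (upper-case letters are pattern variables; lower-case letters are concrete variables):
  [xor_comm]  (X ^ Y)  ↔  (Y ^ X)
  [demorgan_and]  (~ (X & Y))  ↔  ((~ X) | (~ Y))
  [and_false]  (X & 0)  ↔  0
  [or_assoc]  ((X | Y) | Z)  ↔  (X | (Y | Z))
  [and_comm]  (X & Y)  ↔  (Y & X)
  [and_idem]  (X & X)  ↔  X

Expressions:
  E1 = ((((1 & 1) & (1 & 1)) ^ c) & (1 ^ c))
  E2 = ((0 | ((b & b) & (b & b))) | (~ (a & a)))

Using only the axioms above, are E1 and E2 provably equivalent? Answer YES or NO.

The axioms are sound identities: if E1 ↔* E2 then E1 and E2 evaluate identically under any assignment.
Under a=0, b=0, c=1: E1 evaluates to 0, E2 to 1. Distinct ⇒ no rewrite sequence connects them.

NO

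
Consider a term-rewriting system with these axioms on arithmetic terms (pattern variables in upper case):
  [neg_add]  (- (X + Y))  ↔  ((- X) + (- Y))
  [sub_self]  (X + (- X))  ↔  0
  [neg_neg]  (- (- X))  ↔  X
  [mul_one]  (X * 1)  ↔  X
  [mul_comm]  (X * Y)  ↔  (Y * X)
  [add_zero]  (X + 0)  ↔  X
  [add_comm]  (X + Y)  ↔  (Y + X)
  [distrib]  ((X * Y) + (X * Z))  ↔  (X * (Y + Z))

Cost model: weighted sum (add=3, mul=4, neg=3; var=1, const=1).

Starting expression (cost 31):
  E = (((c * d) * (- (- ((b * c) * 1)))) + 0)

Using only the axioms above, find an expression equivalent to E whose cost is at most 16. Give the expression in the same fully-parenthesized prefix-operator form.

((c * d) * (b * c))   [cost 16]

(1) ((b * c) * 1)  =[mul_one →]=  (b * c)    ⊢ (((c * d) * (- (- (b * c)))) + 0)
(2) (((c * d) * (- (- (b * c)))) + 0)  =[add_zero →]=  ((c * d) * (- (- (b * c))))
(3) (- (- (b * c)))  =[neg_neg →]=  (b * c)    ⊢ cost 16, within 16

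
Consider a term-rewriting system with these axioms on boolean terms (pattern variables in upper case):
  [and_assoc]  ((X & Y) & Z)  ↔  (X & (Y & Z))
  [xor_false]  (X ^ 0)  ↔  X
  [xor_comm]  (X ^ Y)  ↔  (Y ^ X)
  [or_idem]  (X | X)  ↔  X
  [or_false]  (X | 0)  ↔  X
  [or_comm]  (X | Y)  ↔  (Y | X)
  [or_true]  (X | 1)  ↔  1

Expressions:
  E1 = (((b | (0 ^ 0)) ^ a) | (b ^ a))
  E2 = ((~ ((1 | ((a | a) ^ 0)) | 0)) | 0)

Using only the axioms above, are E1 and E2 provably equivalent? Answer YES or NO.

All listed rules preserve value, hence provable equivalence implies equal values everywhere; look for a separating assignment.
a=0, b=1 gives E1 ↦ 1, E2 ↦ 0; values differ ⇒ not provably equivalent.

NO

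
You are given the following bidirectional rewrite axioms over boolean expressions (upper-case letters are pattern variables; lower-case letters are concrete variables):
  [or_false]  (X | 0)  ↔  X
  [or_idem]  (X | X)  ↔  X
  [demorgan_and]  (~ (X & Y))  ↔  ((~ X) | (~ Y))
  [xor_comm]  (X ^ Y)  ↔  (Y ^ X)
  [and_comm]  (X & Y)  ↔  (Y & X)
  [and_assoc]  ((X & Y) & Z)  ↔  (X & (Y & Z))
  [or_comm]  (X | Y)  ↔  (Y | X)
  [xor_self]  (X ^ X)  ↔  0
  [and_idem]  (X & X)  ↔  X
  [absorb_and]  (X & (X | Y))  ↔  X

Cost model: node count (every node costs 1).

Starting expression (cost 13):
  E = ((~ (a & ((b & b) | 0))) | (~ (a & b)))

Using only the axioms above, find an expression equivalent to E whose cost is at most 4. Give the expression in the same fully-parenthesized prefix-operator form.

(~ (a & b))   [cost 4]

(1) ((b & b) | 0)  =[or_false →]=  (b & b)    ⊢ ((~ (a & (b & b))) | (~ (a & b)))
(2) (b & b)  =[and_idem →]=  b    ⊢ ((~ (a & b)) | (~ (a & b)))
(3) ((~ (a & b)) | (~ (a & b)))  =[or_idem →]=  (~ (a & b))    ⊢ cost 4, within 4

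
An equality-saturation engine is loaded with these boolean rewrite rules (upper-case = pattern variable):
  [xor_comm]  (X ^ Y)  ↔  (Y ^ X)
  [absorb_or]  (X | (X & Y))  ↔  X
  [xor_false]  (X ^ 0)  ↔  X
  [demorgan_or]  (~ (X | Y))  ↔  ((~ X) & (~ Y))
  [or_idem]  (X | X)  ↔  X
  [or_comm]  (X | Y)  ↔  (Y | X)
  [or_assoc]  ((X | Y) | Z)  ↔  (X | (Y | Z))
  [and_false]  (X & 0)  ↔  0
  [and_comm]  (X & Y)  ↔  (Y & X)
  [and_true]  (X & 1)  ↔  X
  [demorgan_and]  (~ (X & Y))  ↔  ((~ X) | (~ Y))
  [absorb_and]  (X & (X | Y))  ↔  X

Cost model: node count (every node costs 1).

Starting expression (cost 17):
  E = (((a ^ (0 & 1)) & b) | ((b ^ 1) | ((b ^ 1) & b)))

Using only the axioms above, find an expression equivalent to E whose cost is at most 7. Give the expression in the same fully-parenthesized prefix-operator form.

step 1: and_true (→) rewrites (0 & 1) into 0, now (((a ^ 0) & b) | ((b ^ 1) | ((b ^ 1) & b)))
step 2: xor_false (→) rewrites (a ^ 0) into a, now ((a & b) | ((b ^ 1) | ((b ^ 1) & b)))
step 3: absorb_or (→) rewrites ((b ^ 1) | ((b ^ 1) & b)) into (b ^ 1), reaching cost 7 (bound 7)

((a & b) | (b ^ 1))   [cost 7]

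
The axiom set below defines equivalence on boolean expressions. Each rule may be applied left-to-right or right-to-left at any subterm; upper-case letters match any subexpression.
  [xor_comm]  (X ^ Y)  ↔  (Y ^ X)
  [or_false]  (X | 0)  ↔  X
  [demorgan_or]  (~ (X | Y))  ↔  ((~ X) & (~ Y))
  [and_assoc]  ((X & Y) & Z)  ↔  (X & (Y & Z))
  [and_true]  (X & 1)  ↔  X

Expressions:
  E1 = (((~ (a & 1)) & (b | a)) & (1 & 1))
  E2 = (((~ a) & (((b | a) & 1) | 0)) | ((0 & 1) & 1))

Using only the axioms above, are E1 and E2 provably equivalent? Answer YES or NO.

YES

1. [and_true →] (a & 1)  →  a;  E1 = (((~ a) & (b | a)) & (1 & 1))
2. [and_true →] (1 & 1)  →  1;  E1 = (((~ a) & (b | a)) & 1)
3. [and_true →] (((~ a) & (b | a)) & 1)  →  ((~ a) & (b | a))
4. [and_true ←] (b | a)  →  ((b | a) & 1);  E1 = ((~ a) & ((b | a) & 1))
5. [or_false ←] ((~ a) & ((b | a) & 1))  →  (((~ a) & ((b | a) & 1)) | 0)
6. [and_true ←] 0  →  (0 & 1);  E1 = (((~ a) & ((b | a) & 1)) | (0 & 1))
7. [and_true ←] 0  →  (0 & 1);  E1 = (((~ a) & ((b | a) & 1)) | ((0 & 1) & 1))
8. [or_false ←] ((b | a) & 1)  →  (((b | a) & 1) | 0);  this is E2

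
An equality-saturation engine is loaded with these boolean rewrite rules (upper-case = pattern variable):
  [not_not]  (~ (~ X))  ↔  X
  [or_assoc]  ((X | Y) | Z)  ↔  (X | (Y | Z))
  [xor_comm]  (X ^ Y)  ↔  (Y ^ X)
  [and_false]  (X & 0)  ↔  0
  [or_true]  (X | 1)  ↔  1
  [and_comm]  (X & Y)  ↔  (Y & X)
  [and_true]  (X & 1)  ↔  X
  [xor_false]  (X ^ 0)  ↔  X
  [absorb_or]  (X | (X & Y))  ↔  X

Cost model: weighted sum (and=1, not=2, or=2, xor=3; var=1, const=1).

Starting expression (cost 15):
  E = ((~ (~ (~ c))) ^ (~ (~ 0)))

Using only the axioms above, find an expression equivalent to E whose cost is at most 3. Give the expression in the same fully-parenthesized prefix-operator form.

(1) (~ (~ 0))  =[not_not →]=  0    ⊢ ((~ (~ (~ c))) ^ 0)
(2) ((~ (~ (~ c))) ^ 0)  =[xor_false →]=  (~ (~ (~ c)))
(3) (~ (~ (~ c)))  =[not_not →]=  (~ c)    ⊢ cost 3, within 3

(~ c)   [cost 3]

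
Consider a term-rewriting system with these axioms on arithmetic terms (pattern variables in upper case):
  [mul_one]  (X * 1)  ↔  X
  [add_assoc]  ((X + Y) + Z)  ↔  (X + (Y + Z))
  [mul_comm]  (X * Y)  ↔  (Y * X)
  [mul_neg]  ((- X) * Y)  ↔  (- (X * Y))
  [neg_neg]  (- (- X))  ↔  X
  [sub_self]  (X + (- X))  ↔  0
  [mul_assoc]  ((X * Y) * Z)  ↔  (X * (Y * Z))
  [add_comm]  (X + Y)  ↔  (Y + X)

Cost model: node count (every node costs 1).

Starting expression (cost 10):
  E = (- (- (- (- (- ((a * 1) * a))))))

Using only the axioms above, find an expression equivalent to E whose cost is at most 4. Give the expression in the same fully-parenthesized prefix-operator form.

1. [neg_neg →] (- (- (- (- ((a * 1) * a)))))  →  (- (- ((a * 1) * a)));  E = (- (- (- ((a * 1) * a))))
2. [mul_one →] (a * 1)  →  a;  E = (- (- (- (a * a))))
3. [neg_neg →] (- (- (a * a)))  →  (a * a);  cost 4 ≤ 4, done

(- (a * a))   [cost 4]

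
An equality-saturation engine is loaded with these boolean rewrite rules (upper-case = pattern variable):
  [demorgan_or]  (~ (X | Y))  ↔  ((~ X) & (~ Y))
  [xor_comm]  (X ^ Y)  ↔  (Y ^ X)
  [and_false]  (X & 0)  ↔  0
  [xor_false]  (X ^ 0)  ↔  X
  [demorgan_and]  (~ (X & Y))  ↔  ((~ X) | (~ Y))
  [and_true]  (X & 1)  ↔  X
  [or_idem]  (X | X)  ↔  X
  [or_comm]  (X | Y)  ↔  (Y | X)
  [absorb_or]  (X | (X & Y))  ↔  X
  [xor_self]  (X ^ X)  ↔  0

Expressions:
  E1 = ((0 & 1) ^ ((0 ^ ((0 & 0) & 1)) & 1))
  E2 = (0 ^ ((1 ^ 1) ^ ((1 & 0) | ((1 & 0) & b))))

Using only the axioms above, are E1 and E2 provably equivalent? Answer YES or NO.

(1) (0 & 0)  =[and_false →]=  0    ⊢ ((0 & 1) ^ ((0 ^ (0 & 1)) & 1))
(2) ((0 ^ (0 & 1)) & 1)  =[and_true →]=  (0 ^ (0 & 1))    ⊢ ((0 & 1) ^ (0 ^ (0 & 1)))
(3) (0 & 1)  =[and_true →]=  0    ⊢ (0 ^ (0 ^ (0 & 1)))
(4) (0 & 1)  =[and_true →]=  0    ⊢ (0 ^ (0 ^ 0))
(5) 0  =[and_false ←]=  (1 & 0)    ⊢ (0 ^ (0 ^ (1 & 0)))
(6) (1 & 0)  =[absorb_or ←]=  ((1 & 0) | ((1 & 0) & b))    ⊢ (0 ^ (0 ^ ((1 & 0) | ((1 & 0) & b))))
(7) 0  =[xor_self ←]=  (1 ^ 1)    ⊢ E2

YES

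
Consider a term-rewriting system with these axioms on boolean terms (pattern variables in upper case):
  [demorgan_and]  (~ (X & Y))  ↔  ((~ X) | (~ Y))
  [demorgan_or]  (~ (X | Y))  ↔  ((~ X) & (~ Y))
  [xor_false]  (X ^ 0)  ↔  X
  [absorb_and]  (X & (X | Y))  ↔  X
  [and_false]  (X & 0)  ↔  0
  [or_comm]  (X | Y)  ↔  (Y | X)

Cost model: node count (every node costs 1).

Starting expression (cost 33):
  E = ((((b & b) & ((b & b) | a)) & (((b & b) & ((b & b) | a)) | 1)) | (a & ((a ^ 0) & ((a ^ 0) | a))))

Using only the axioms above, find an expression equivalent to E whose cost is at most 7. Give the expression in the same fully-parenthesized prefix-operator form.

1. [absorb_and →] (((b & b) & ((b & b) | a)) & (((b & b) & ((b & b) | a)) | 1))  →  ((b & b) & ((b & b) | a));  E = (((b & b) & ((b & b) | a)) | (a & ((a ^ 0) & ((a ^ 0) | a))))
2. [absorb_and →] ((b & b) & ((b & b) | a))  →  (b & b);  E = ((b & b) | (a & ((a ^ 0) & ((a ^ 0) | a))))
3. [absorb_and →] ((a ^ 0) & ((a ^ 0) | a))  →  (a ^ 0);  E = ((b & b) | (a & (a ^ 0)))
4. [xor_false →] (a ^ 0)  →  a;  cost 7 ≤ 7, done

((b & b) | (a & a))   [cost 7]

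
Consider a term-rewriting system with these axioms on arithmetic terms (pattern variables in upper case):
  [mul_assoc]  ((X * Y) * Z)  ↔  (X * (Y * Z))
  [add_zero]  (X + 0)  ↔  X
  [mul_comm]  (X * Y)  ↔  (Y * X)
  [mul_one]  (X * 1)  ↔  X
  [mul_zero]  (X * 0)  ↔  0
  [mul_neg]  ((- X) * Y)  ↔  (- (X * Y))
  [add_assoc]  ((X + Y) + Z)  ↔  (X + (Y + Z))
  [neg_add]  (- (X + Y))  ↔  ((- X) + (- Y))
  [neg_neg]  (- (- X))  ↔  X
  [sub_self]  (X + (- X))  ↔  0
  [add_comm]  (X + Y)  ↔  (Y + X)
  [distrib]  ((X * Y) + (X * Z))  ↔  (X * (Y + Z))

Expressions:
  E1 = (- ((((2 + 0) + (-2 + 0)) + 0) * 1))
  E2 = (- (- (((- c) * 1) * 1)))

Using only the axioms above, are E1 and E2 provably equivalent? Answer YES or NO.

NO

Every axiom is a valid identity, so a rewrite proof would force E1 and E2 to agree under every assignment.
At c=1: E1 = 0 but E2 = -1; they differ, so no derivation exists.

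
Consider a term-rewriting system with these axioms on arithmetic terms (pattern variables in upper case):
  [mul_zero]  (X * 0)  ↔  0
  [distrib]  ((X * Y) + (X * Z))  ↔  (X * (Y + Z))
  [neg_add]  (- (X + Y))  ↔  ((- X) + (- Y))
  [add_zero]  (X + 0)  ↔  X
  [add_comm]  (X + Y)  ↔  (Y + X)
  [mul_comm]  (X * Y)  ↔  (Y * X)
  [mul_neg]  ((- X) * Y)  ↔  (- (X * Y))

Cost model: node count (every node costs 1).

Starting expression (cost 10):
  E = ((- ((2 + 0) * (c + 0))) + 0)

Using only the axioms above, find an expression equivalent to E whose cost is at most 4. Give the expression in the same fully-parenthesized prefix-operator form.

step 1: add_zero (→) rewrites (2 + 0) into 2, now ((- (2 * (c + 0))) + 0)
step 2: add_zero (→) rewrites ((- (2 * (c + 0))) + 0) into (- (2 * (c + 0)))
step 3: add_zero (→) rewrites (c + 0) into c, reaching cost 4 (bound 4)

(- (2 * c))   [cost 4]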